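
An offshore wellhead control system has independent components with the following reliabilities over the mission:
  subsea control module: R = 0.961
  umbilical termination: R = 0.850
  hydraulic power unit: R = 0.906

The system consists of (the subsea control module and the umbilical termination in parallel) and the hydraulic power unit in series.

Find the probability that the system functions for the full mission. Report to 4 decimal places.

0.9007

Parallel (subsea control module and umbilical termination): 1 − (1 − 0.961000)(1 − 0.850000) = 0.994150
Series ([0.994150] and hydraulic power unit): 0.994150 × 0.906000 = 0.9007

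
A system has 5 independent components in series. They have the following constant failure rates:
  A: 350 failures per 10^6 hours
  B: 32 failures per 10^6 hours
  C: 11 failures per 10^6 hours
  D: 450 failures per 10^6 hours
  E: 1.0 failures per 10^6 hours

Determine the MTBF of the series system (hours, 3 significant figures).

1180

Series of exponential components: λ_sys = Σ λ_i
λ_sys = 0.00035 + 0.000032 + 0.000011 + 0.00045 + 0.0000010 = 8.4400e-04 /h
MTBF = 1 / λ_sys = 1180 h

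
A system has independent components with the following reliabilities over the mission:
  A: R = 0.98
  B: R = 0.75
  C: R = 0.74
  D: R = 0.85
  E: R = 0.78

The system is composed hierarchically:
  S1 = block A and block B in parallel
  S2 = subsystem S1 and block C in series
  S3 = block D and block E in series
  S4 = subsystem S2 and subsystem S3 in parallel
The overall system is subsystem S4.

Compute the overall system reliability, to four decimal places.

Parallel (A and B): 1 − (1 − 0.980000)(1 − 0.750000) = 0.995000
Series ([0.995000] and C): 0.995000 × 0.740000 = 0.736300
Series (D and E): 0.850000 × 0.780000 = 0.663000
Parallel ([0.736300] and [0.663000]): 1 − (1 − 0.736300)(1 − 0.663000) = 0.9111

0.9111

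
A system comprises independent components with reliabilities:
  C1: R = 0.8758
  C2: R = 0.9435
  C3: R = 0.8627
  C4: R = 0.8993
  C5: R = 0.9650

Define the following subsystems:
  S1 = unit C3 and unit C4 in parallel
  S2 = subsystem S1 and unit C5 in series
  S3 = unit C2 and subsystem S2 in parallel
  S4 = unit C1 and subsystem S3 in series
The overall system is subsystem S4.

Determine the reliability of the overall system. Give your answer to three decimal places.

Parallel (C3 and C4): 1 − (1 − 0.86270)(1 − 0.89930) = 0.98617
Series ([0.98617] and C5): 0.98617 × 0.96500 = 0.95165
Parallel (C2 and [0.95165]): 1 − (1 − 0.94350)(1 − 0.95165) = 0.99727
Series (C1 and [0.99727]): 0.87580 × 0.99727 = 0.873

0.873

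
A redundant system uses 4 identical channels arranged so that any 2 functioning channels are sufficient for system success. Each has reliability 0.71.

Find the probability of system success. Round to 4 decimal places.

0.9237

R = Σ_{i=2}^{4} C(4,i) p^i (1−p)^{4−i} with p = 0.71
C(4,2)·0.71^2·0.29^2 = 0.254369
C(4,3)·0.71^3·0.29^1 = 0.415177
C(4,4)·0.71^4·0.29^0 = 0.254117
Sum = 0.9237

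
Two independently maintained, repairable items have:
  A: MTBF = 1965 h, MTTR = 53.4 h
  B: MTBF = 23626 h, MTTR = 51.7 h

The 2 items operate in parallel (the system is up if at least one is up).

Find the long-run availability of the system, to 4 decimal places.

0.9999

A(A) = MTBF/(MTBF+MTTR) = 1965/(1965+53.4) = 0.973543
A(B) = MTBF/(MTBF+MTTR) = 23626/(23626+51.7) = 0.997817
Parallel availability: 1 − (1 − 0.973543)(1 − 0.997817) = 0.9999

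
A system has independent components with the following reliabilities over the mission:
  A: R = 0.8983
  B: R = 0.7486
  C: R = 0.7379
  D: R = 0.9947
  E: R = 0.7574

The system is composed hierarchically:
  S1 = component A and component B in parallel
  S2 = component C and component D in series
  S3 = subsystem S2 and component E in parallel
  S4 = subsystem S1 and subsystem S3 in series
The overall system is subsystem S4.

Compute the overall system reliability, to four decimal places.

0.9115

Parallel (A and B): 1 − (1 − 0.898300)(1 − 0.748600) = 0.974433
Series (C and D): 0.737900 × 0.994700 = 0.733989
Parallel ([0.733989] and E): 1 − (1 − 0.733989)(1 − 0.757400) = 0.935466
Series ([0.974433] and [0.935466]): 0.974433 × 0.935466 = 0.9115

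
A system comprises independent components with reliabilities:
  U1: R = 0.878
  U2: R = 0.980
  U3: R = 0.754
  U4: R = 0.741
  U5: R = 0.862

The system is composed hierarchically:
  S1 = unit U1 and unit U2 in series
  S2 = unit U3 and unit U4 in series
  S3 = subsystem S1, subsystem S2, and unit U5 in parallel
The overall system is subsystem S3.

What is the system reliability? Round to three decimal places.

0.992

Series (U1 and U2): 0.87800 × 0.98000 = 0.86044
Series (U3 and U4): 0.75400 × 0.74100 = 0.55871
Parallel ([0.86044], [0.55871], and U5): 1 − (1 − 0.86044)(1 − 0.55871)(1 − 0.86200) = 0.992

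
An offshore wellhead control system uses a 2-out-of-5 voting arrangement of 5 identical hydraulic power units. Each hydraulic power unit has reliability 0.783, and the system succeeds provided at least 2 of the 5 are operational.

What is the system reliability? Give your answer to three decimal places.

R = Σ_{i=2}^{5} C(5,i) p^i (1−p)^{5−i} with p = 0.783
C(5,2)·0.783^2·0.217^3 = 0.06265
C(5,3)·0.783^3·0.217^2 = 0.22605
C(5,4)·0.783^4·0.217^1 = 0.40783
C(5,5)·0.783^5·0.217^0 = 0.29431
Sum = 0.991

0.991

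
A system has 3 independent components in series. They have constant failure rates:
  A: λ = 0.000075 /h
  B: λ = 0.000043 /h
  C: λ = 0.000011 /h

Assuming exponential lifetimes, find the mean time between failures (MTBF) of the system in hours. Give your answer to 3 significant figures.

7750

Series of exponential components: λ_sys = Σ λ_i
λ_sys = 0.000075 + 0.000043 + 0.000011 = 1.2900e-04 /h
MTBF = 1 / λ_sys = 7750 h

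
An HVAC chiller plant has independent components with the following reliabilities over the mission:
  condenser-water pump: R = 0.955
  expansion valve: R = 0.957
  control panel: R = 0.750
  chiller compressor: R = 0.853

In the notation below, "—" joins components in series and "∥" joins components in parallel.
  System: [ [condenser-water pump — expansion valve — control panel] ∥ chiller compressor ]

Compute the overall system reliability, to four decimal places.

Series (condenser-water pump, expansion valve, and control panel): 0.955000 × 0.957000 × 0.750000 = 0.685451
Parallel ([0.685451] and chiller compressor): 1 − (1 − 0.685451)(1 − 0.853000) = 0.9538

0.9538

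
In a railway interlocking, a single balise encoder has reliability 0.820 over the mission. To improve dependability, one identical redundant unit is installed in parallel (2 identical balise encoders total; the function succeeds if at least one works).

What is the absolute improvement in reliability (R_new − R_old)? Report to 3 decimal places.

0.148

R_before = 0.820
R_after = 1 − (1 − 0.820)^2 = 0.968
ΔR = 0.968 − 0.820 = 0.148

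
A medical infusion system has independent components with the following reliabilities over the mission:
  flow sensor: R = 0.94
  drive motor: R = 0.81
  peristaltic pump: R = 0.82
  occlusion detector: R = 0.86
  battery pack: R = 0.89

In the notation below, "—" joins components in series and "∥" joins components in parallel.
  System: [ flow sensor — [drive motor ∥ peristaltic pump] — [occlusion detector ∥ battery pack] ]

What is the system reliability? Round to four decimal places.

0.8939

Parallel (drive motor and peristaltic pump): 1 − (1 − 0.810000)(1 − 0.820000) = 0.965800
Parallel (occlusion detector and battery pack): 1 − (1 − 0.860000)(1 − 0.890000) = 0.984600
Series (flow sensor, [0.965800], and [0.984600]): 0.940000 × 0.965800 × 0.984600 = 0.8939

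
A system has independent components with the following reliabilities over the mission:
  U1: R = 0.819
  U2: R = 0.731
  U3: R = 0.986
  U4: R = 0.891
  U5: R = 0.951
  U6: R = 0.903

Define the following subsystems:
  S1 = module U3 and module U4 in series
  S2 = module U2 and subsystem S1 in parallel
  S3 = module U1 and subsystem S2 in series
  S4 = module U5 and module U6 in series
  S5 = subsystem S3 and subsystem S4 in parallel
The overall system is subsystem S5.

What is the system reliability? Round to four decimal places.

Series (U3 and U4): 0.986000 × 0.891000 = 0.878526
Parallel (U2 and [0.878526]): 1 − (1 − 0.731000)(1 − 0.878526) = 0.967323
Series (U1 and [0.967323]): 0.819000 × 0.967323 = 0.792238
Series (U5 and U6): 0.951000 × 0.903000 = 0.858753
Parallel ([0.792238] and [0.858753]): 1 − (1 − 0.792238)(1 − 0.858753) = 0.9707

0.9707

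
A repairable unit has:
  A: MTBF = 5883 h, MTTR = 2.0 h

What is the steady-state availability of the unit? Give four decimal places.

A(A) = MTBF/(MTBF+MTTR) = 5883/(5883+2.0) = 0.9997

0.9997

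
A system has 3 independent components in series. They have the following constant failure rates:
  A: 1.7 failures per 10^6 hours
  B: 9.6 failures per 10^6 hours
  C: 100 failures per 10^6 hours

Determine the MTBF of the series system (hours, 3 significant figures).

Series of exponential components: λ_sys = Σ λ_i
λ_sys = 0.0000017 + 0.0000096 + 0.00010 = 1.1130e-04 /h
MTBF = 1 / λ_sys = 8980 h

8980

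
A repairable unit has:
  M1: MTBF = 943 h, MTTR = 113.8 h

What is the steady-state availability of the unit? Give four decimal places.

0.8923

A(M1) = MTBF/(MTBF+MTTR) = 943/(943+113.8) = 0.8923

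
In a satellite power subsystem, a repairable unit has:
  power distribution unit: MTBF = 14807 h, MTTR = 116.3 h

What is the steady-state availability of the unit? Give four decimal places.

A(power distribution unit) = MTBF/(MTBF+MTTR) = 14807/(14807+116.3) = 0.9922

0.9922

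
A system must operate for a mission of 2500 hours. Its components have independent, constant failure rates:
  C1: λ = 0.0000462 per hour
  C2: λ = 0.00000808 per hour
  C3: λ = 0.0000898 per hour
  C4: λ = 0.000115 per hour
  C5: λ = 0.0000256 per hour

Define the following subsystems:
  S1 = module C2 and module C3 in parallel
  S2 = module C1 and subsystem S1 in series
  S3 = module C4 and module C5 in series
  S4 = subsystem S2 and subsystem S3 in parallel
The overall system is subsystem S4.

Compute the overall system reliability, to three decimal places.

0.967

R(C1) = exp(−0.0000462 × 2500) = 0.89092
R(C2) = exp(−0.00000808 × 2500) = 0.98000
R(C3) = exp(−0.0000898 × 2500) = 0.79892
R(C4) = exp(−0.000115 × 2500) = 0.75014
R(C5) = exp(−0.0000256 × 2500) = 0.93800
Parallel (C2 and C3): 1 − (1 − 0.98000)(1 − 0.79892) = 0.99598
Series (C1 and [0.99598]): 0.89092 × 0.99598 = 0.88734
Series (C4 and C5): 0.75014 × 0.93800 = 0.70363
Parallel ([0.88734] and [0.70363]): 1 − (1 − 0.88734)(1 − 0.70363) = 0.967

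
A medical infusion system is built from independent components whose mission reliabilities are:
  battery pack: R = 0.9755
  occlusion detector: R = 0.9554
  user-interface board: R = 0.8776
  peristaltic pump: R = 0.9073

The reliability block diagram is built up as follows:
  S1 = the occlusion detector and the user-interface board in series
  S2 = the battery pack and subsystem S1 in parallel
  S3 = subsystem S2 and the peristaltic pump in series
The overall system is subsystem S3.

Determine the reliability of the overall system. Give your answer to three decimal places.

0.904

Series (occlusion detector and user-interface board): 0.95540 × 0.87760 = 0.83846
Parallel (battery pack and [0.83846]): 1 − (1 − 0.97550)(1 − 0.83846) = 0.99604
Series ([0.99604] and peristaltic pump): 0.99604 × 0.90730 = 0.904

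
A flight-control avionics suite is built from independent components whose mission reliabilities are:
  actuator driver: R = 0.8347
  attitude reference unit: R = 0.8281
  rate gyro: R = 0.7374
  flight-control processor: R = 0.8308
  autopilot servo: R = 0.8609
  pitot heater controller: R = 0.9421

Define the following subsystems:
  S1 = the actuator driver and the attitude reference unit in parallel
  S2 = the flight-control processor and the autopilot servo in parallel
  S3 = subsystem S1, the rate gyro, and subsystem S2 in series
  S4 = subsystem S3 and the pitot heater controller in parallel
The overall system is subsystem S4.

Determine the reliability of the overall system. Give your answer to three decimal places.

0.983

Parallel (actuator driver and attitude reference unit): 1 − (1 − 0.83470)(1 − 0.82810) = 0.97158
Parallel (flight-control processor and autopilot servo): 1 − (1 − 0.83080)(1 − 0.86090) = 0.97646
Series ([0.97158], rate gyro, and [0.97646]): 0.97158 × 0.73740 × 0.97646 = 0.69958
Parallel ([0.69958] and pitot heater controller): 1 − (1 − 0.69958)(1 − 0.94210) = 0.983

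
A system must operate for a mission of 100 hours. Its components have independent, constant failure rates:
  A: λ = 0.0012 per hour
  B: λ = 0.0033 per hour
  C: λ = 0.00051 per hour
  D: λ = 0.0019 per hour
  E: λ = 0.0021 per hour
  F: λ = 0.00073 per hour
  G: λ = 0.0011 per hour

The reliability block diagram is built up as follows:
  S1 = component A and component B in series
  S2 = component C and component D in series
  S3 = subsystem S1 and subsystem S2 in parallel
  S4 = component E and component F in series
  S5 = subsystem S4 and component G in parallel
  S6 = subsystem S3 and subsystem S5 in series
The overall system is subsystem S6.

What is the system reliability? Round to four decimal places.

R(A) = exp(−0.0012 × 100) = 0.886920
R(B) = exp(−0.0033 × 100) = 0.718924
R(C) = exp(−0.00051 × 100) = 0.950279
R(D) = exp(−0.0019 × 100) = 0.826959
R(E) = exp(−0.0021 × 100) = 0.810584
R(F) = exp(−0.00073 × 100) = 0.929601
R(G) = exp(−0.0011 × 100) = 0.895834
Series (A and B): 0.886920 × 0.718924 = 0.637628
Series (C and D): 0.950279 × 0.826959 = 0.785842
Parallel ([0.637628] and [0.785842]): 1 − (1 − 0.637628)(1 − 0.785842) = 0.922395
Series (E and F): 0.810584 × 0.929601 = 0.753520
Parallel ([0.753520] and G): 1 − (1 − 0.753520)(1 − 0.895834) = 0.974325
Series ([0.922395] and [0.974325]): 0.922395 × 0.974325 = 0.8987

0.8987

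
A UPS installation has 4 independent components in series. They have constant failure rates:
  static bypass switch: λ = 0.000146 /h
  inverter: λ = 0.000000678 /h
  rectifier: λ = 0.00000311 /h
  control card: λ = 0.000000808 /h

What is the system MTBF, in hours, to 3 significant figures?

6640

Series of exponential components: λ_sys = Σ λ_i
λ_sys = 0.000146 + 0.000000678 + 0.00000311 + 0.000000808 = 1.5060e-04 /h
MTBF = 1 / λ_sys = 6640 h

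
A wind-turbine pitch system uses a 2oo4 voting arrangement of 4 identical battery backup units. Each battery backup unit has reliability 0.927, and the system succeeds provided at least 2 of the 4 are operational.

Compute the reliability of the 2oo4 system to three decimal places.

R = Σ_{i=2}^{4} C(4,i) p^i (1−p)^{4−i} with p = 0.927
C(4,2)·0.927^2·0.073^2 = 0.02748
C(4,3)·0.927^3·0.073^1 = 0.23261
C(4,4)·0.927^4·0.073^0 = 0.73845
Sum = 0.999

0.999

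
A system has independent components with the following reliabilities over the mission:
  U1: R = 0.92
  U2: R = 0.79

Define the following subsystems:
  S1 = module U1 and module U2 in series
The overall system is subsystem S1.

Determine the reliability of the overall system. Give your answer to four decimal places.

Series (U1 and U2): 0.920000 × 0.790000 = 0.7268

0.7268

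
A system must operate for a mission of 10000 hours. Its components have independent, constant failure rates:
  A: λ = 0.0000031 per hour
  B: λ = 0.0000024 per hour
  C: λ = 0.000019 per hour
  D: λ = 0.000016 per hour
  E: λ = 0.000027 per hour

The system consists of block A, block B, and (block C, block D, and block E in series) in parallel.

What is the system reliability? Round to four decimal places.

R(A) = exp(−0.0000031 × 10000) = 0.969476
R(B) = exp(−0.0000024 × 10000) = 0.976286
R(C) = exp(−0.000019 × 10000) = 0.826959
R(D) = exp(−0.000016 × 10000) = 0.852144
R(E) = exp(−0.000027 × 10000) = 0.763379
Series (C, D, and E): 0.826959 × 0.852144 × 0.763379 = 0.537944
Parallel (A, B, and [0.537944]): 1 − (1 − 0.969476)(1 − 0.976286)(1 − 0.537944) = 0.9997

0.9997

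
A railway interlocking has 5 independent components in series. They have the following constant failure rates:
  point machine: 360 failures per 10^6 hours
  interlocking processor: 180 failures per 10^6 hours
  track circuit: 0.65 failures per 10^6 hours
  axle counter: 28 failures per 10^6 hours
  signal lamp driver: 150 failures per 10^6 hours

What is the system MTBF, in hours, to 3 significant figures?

1390

Series of exponential components: λ_sys = Σ λ_i
λ_sys = 0.00036 + 0.00018 + 0.00000065 + 0.000028 + 0.00015 = 7.1865e-04 /h
MTBF = 1 / λ_sys = 1390 h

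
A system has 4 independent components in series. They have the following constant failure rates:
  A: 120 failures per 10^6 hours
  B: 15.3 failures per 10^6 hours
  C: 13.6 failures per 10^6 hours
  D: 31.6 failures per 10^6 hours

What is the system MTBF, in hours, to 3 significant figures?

Series of exponential components: λ_sys = Σ λ_i
λ_sys = 0.000120 + 0.0000153 + 0.0000136 + 0.0000316 = 1.8050e-04 /h
MTBF = 1 / λ_sys = 5540 h

5540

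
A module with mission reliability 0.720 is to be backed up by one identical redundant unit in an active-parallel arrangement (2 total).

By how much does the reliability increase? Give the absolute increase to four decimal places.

R_before = 0.720
R_after = 1 − (1 − 0.720)^2 = 0.9216
ΔR = 0.9216 − 0.720 = 0.2016

0.2016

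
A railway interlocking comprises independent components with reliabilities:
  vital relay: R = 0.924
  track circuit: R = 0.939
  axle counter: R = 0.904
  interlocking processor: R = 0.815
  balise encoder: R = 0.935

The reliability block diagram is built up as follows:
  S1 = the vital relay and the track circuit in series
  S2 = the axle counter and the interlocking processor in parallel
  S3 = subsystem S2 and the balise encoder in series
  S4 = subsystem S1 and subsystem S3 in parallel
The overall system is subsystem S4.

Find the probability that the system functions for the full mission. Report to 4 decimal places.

0.9892

Series (vital relay and track circuit): 0.924000 × 0.939000 = 0.867636
Parallel (axle counter and interlocking processor): 1 − (1 − 0.904000)(1 − 0.815000) = 0.982240
Series ([0.982240] and balise encoder): 0.982240 × 0.935000 = 0.918394
Parallel ([0.867636] and [0.918394]): 1 − (1 − 0.867636)(1 − 0.918394) = 0.9892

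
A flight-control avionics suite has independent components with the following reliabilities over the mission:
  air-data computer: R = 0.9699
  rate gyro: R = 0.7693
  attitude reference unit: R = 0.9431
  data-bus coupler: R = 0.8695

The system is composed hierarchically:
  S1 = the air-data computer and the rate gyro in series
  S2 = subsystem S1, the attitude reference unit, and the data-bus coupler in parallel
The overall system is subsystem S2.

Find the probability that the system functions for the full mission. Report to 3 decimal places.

0.998

Series (air-data computer and rate gyro): 0.96990 × 0.76930 = 0.74614
Parallel ([0.74614], attitude reference unit, and data-bus coupler): 1 − (1 − 0.74614)(1 − 0.94310)(1 − 0.86950) = 0.998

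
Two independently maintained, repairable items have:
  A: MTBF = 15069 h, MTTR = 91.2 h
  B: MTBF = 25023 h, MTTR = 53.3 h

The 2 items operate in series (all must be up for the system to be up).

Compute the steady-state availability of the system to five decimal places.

0.99187

A(A) = MTBF/(MTBF+MTTR) = 15069/(15069+91.2) = 0.993984
A(B) = MTBF/(MTBF+MTTR) = 25023/(25023+53.3) = 0.997874
Series availability: 0.993984 × 0.997874 = 0.99187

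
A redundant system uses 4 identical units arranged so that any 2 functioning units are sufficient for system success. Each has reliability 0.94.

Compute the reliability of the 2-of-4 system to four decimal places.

R = Σ_{i=2}^{4} C(4,i) p^i (1−p)^{4−i} with p = 0.94
C(4,2)·0.94^2·0.06^2 = 0.019086
C(4,3)·0.94^3·0.06^1 = 0.199340
C(4,4)·0.94^4·0.06^0 = 0.780749
Sum = 0.9992

0.9992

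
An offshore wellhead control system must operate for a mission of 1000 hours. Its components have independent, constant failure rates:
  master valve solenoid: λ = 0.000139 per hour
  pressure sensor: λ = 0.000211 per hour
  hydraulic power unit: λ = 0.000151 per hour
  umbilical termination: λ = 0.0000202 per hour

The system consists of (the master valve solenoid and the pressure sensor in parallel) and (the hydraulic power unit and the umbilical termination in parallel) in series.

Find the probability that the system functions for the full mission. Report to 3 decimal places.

0.973

R(master valve solenoid) = exp(−0.000139 × 1000) = 0.87023
R(pressure sensor) = exp(−0.000211 × 1000) = 0.80977
R(hydraulic power unit) = exp(−0.000151 × 1000) = 0.85985
R(umbilical termination) = exp(−0.0000202 × 1000) = 0.98000
Parallel (master valve solenoid and pressure sensor): 1 − (1 − 0.87023)(1 − 0.80977) = 0.97531
Parallel (hydraulic power unit and umbilical termination): 1 − (1 − 0.85985)(1 − 0.98000) = 0.99720
Series ([0.97531] and [0.99720]): 0.97531 × 0.99720 = 0.973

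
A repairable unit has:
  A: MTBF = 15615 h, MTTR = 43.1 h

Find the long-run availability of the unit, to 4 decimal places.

0.9972

A(A) = MTBF/(MTBF+MTTR) = 15615/(15615+43.1) = 0.9972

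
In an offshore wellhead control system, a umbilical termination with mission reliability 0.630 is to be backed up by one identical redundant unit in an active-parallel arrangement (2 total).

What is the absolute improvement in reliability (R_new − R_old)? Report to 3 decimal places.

R_before = 0.630
R_after = 1 − (1 − 0.630)^2 = 0.863
ΔR = 0.863 − 0.630 = 0.233

0.233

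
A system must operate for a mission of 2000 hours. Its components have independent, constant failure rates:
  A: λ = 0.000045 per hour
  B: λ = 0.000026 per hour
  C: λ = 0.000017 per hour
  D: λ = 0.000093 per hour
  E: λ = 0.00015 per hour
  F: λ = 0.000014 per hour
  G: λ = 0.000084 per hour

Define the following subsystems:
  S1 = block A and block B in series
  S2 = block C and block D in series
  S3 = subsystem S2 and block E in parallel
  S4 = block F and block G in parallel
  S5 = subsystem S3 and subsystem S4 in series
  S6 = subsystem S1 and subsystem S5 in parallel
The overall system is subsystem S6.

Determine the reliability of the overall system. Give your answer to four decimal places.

R(A) = exp(−0.000045 × 2000) = 0.913931
R(B) = exp(−0.000026 × 2000) = 0.949329
R(C) = exp(−0.000017 × 2000) = 0.966572
R(D) = exp(−0.000093 × 2000) = 0.830274
R(E) = exp(−0.00015 × 2000) = 0.740818
R(F) = exp(−0.000014 × 2000) = 0.972388
R(G) = exp(−0.000084 × 2000) = 0.845354
Series (A and B): 0.913931 × 0.949329 = 0.867621
Series (C and D): 0.966572 × 0.830274 = 0.802520
Parallel ([0.802520] and E): 1 − (1 − 0.802520)(1 − 0.740818) = 0.948817
Parallel (F and G): 1 − (1 − 0.972388)(1 − 0.845354) = 0.995730
Series ([0.948817] and [0.995730]): 0.948817 × 0.995730 = 0.944766
Parallel ([0.867621] and [0.944766]): 1 − (1 − 0.867621)(1 − 0.944766) = 0.9927

0.9927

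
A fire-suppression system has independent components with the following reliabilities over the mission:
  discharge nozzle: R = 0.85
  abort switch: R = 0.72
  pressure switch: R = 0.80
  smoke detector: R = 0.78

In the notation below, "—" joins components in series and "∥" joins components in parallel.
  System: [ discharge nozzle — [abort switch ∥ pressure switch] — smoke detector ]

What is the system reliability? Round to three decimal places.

0.626

Parallel (abort switch and pressure switch): 1 − (1 − 0.72000)(1 − 0.80000) = 0.94400
Series (discharge nozzle, [0.94400], and smoke detector): 0.85000 × 0.94400 × 0.78000 = 0.626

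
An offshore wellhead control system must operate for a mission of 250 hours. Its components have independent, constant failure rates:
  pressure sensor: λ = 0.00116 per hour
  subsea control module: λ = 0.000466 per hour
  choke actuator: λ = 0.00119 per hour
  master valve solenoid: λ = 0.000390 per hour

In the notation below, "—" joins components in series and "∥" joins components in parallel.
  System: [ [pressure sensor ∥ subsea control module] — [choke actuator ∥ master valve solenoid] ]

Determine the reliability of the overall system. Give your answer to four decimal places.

R(pressure sensor) = exp(−0.00116 × 250) = 0.748264
R(subsea control module) = exp(−0.000466 × 250) = 0.890030
R(choke actuator) = exp(−0.00119 × 250) = 0.742673
R(master valve solenoid) = exp(−0.000390 × 250) = 0.907102
Parallel (pressure sensor and subsea control module): 1 − (1 − 0.748264)(1 − 0.890030) = 0.972317
Parallel (choke actuator and master valve solenoid): 1 − (1 − 0.742673)(1 − 0.907102) = 0.976095
Series ([0.972317] and [0.976095]): 0.972317 × 0.976095 = 0.9491

0.9491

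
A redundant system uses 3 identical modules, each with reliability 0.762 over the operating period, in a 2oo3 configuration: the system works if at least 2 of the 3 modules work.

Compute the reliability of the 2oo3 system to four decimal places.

0.8570

R = Σ_{i=2}^{3} C(3,i) p^i (1−p)^{3−i} with p = 0.762
C(3,2)·0.762^2·0.238^1 = 0.414580
C(3,3)·0.762^3·0.238^0 = 0.442451
Sum = 0.8570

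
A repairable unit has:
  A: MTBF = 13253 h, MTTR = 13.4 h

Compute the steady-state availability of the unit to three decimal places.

0.999

A(A) = MTBF/(MTBF+MTTR) = 13253/(13253+13.4) = 0.999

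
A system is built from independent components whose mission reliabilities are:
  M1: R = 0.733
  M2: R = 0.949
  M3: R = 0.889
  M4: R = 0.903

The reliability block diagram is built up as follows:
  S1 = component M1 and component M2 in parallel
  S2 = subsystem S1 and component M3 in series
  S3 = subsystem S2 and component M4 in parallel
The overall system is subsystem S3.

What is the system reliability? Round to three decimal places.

Parallel (M1 and M2): 1 − (1 − 0.73300)(1 − 0.94900) = 0.98638
Series ([0.98638] and M3): 0.98638 × 0.88900 = 0.87689
Parallel ([0.87689] and M4): 1 − (1 − 0.87689)(1 − 0.90300) = 0.988

0.988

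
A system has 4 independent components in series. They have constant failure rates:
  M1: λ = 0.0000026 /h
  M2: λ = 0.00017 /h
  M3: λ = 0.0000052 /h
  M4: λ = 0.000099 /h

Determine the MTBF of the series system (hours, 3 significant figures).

3610

Series of exponential components: λ_sys = Σ λ_i
λ_sys = 0.0000026 + 0.00017 + 0.0000052 + 0.000099 = 2.7680e-04 /h
MTBF = 1 / λ_sys = 3610 h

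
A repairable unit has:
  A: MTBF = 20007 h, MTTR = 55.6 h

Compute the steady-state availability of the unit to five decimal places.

A(A) = MTBF/(MTBF+MTTR) = 20007/(20007+55.6) = 0.99723

0.99723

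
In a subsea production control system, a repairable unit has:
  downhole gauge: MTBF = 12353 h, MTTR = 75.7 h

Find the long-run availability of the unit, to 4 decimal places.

A(downhole gauge) = MTBF/(MTBF+MTTR) = 12353/(12353+75.7) = 0.9939

0.9939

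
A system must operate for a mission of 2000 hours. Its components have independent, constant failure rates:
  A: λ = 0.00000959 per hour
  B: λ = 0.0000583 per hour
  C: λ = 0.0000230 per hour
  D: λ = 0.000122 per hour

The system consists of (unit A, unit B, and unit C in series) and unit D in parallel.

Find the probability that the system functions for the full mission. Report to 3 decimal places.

R(A) = exp(−0.00000959 × 2000) = 0.98100
R(B) = exp(−0.0000583 × 2000) = 0.88994
R(C) = exp(−0.0000230 × 2000) = 0.95504
R(D) = exp(−0.000122 × 2000) = 0.78349
Series (A, B, and C): 0.98100 × 0.88994 × 0.95504 = 0.83378
Parallel ([0.83378] and D): 1 − (1 − 0.83378)(1 − 0.78349) = 0.964

0.964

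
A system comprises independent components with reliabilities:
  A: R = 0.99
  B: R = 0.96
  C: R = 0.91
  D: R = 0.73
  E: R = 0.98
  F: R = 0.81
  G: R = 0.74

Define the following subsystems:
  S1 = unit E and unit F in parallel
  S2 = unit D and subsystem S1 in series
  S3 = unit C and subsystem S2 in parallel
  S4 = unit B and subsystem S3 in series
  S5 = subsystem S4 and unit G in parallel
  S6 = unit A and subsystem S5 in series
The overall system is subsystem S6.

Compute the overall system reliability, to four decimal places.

0.9736

Parallel (E and F): 1 − (1 − 0.980000)(1 − 0.810000) = 0.996200
Series (D and [0.996200]): 0.730000 × 0.996200 = 0.727226
Parallel (C and [0.727226]): 1 − (1 − 0.910000)(1 − 0.727226) = 0.975450
Series (B and [0.975450]): 0.960000 × 0.975450 = 0.936432
Parallel ([0.936432] and G): 1 − (1 − 0.936432)(1 − 0.740000) = 0.983472
Series (A and [0.983472]): 0.990000 × 0.983472 = 0.9736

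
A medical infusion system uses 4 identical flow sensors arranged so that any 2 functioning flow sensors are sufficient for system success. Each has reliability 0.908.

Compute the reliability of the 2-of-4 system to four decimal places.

0.9971

R = Σ_{i=2}^{4} C(4,i) p^i (1−p)^{4−i} with p = 0.908
C(4,2)·0.908^2·0.092^2 = 0.041870
C(4,3)·0.908^3·0.092^1 = 0.275490
C(4,4)·0.908^4·0.092^0 = 0.679741
Sum = 0.9971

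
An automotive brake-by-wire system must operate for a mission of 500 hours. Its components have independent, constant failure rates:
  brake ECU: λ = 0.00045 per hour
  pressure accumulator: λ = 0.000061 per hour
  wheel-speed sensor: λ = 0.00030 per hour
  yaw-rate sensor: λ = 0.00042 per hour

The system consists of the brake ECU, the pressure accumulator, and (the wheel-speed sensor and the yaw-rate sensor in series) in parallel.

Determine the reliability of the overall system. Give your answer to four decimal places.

0.9982

R(brake ECU) = exp(−0.00045 × 500) = 0.798516
R(pressure accumulator) = exp(−0.000061 × 500) = 0.969960
R(wheel-speed sensor) = exp(−0.00030 × 500) = 0.860708
R(yaw-rate sensor) = exp(−0.00042 × 500) = 0.810584
Series (wheel-speed sensor and yaw-rate sensor): 0.860708 × 0.810584 = 0.697676
Parallel (brake ECU, pressure accumulator, and [0.697676]): 1 − (1 − 0.798516)(1 − 0.969960)(1 − 0.697676) = 0.9982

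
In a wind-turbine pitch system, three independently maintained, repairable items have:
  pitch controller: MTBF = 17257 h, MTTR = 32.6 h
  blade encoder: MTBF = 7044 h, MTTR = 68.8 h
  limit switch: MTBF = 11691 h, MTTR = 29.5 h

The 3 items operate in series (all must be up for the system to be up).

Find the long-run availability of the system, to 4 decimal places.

A(pitch controller) = MTBF/(MTBF+MTTR) = 17257/(17257+32.6) = 0.998114
A(blade encoder) = MTBF/(MTBF+MTTR) = 7044/(7044+68.8) = 0.990327
A(limit switch) = MTBF/(MTBF+MTTR) = 11691/(11691+29.5) = 0.997483
Series availability: 0.998114 × 0.990327 × 0.997483 = 0.9860

0.9860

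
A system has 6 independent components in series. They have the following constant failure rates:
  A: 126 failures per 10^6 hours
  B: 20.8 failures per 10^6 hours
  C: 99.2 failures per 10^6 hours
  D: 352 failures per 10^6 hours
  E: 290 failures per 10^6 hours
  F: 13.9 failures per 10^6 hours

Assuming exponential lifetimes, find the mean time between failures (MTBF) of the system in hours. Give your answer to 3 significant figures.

1110

Series of exponential components: λ_sys = Σ λ_i
λ_sys = 0.000126 + 0.0000208 + 0.0000992 + 0.000352 + 0.000290 + 0.0000139 = 9.0190e-04 /h
MTBF = 1 / λ_sys = 1110 h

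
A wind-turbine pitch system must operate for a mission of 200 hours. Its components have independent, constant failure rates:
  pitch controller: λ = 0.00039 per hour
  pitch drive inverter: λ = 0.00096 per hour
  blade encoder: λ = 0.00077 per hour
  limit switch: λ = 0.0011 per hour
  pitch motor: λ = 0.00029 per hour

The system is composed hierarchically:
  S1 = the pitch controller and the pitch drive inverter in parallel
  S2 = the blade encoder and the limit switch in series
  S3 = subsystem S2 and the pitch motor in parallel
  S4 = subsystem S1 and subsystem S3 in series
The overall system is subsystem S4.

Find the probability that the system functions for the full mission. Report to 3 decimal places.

0.970

R(pitch controller) = exp(−0.00039 × 200) = 0.92496
R(pitch drive inverter) = exp(−0.00096 × 200) = 0.82531
R(blade encoder) = exp(−0.00077 × 200) = 0.85727
R(limit switch) = exp(−0.0011 × 200) = 0.80252
R(pitch motor) = exp(−0.00029 × 200) = 0.94365
Parallel (pitch controller and pitch drive inverter): 1 − (1 − 0.92496)(1 − 0.82531) = 0.98689
Series (blade encoder and limit switch): 0.85727 × 0.80252 = 0.68798
Parallel ([0.68798] and pitch motor): 1 − (1 − 0.68798)(1 − 0.94365) = 0.98242
Series ([0.98689] and [0.98242]): 0.98689 × 0.98242 = 0.970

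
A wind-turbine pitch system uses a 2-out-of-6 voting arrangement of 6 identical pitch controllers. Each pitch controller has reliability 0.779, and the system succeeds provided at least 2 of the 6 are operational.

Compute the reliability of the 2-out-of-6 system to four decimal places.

R = Σ_{i=2}^{6} C(6,i) p^i (1−p)^{6−i} with p = 0.779
C(6,2)·0.779^2·0.221^4 = 0.021714
C(6,3)·0.779^3·0.221^3 = 0.102051
C(6,4)·0.779^4·0.221^2 = 0.269790
C(6,5)·0.779^5·0.221^1 = 0.380392
C(6,6)·0.779^6·0.221^0 = 0.223473
Sum = 0.9974

0.9974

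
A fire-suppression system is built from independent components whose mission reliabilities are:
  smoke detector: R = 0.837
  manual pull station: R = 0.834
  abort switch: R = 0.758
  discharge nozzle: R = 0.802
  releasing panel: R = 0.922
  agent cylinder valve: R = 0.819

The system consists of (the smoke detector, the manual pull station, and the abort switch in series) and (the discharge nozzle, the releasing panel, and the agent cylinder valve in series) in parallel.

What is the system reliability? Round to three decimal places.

Series (smoke detector, manual pull station, and abort switch): 0.83700 × 0.83400 × 0.75800 = 0.52913
Series (discharge nozzle, releasing panel, and agent cylinder valve): 0.80200 × 0.92200 × 0.81900 = 0.60560
Parallel ([0.52913] and [0.60560]): 1 − (1 − 0.52913)(1 − 0.60560) = 0.814

0.814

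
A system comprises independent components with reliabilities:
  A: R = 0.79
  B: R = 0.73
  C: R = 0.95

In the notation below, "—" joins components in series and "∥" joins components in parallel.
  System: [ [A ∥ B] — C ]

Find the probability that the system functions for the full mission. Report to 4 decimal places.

Parallel (A and B): 1 − (1 − 0.790000)(1 − 0.730000) = 0.943300
Series ([0.943300] and C): 0.943300 × 0.950000 = 0.8961

0.8961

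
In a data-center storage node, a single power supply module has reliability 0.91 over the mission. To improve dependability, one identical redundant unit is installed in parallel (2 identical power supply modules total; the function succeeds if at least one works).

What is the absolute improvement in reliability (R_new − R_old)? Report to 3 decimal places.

0.082

R_before = 0.91
R_after = 1 − (1 − 0.91)^2 = 0.992
ΔR = 0.992 − 0.91 = 0.082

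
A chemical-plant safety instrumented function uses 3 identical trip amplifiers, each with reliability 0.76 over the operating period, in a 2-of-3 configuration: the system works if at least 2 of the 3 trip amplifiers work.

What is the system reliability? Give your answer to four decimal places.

0.8548

R = Σ_{i=2}^{3} C(3,i) p^i (1−p)^{3−i} with p = 0.76
C(3,2)·0.76^2·0.24^1 = 0.415872
C(3,3)·0.76^3·0.24^0 = 0.438976
Sum = 0.8548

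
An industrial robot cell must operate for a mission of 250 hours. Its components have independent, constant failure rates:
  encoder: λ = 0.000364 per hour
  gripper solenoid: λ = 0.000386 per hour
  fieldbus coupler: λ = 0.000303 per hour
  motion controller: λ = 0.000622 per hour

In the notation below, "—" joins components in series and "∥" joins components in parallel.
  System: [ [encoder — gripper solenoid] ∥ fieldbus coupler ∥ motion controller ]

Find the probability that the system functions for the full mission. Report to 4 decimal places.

0.9982

R(encoder) = exp(−0.000364 × 250) = 0.913018
R(gripper solenoid) = exp(−0.000386 × 250) = 0.908010
R(fieldbus coupler) = exp(−0.000303 × 250) = 0.927048
R(motion controller) = exp(−0.000622 × 250) = 0.855987
Series (encoder and gripper solenoid): 0.913018 × 0.908010 = 0.829029
Parallel ([0.829029], fieldbus coupler, and motion controller): 1 − (1 − 0.829029)(1 − 0.927048)(1 − 0.855987) = 0.9982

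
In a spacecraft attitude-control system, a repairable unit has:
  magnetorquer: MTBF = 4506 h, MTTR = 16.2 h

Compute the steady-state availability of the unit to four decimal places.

0.9964

A(magnetorquer) = MTBF/(MTBF+MTTR) = 4506/(4506+16.2) = 0.9964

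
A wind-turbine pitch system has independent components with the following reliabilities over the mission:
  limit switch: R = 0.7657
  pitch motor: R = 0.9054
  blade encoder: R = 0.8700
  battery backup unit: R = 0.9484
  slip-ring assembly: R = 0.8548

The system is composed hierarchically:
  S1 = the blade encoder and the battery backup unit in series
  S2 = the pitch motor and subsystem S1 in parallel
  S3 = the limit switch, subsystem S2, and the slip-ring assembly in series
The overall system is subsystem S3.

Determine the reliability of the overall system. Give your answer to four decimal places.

0.6437

Series (blade encoder and battery backup unit): 0.870000 × 0.948400 = 0.825108
Parallel (pitch motor and [0.825108]): 1 − (1 − 0.905400)(1 − 0.825108) = 0.983455
Series (limit switch, [0.983455], and slip-ring assembly): 0.765700 × 0.983455 × 0.854800 = 0.6437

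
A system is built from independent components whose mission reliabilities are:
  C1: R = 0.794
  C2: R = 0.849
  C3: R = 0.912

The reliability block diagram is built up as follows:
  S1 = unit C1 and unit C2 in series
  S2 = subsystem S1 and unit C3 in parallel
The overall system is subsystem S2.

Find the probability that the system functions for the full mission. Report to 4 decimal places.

Series (C1 and C2): 0.794000 × 0.849000 = 0.674106
Parallel ([0.674106] and C3): 1 − (1 − 0.674106)(1 − 0.912000) = 0.9713

0.9713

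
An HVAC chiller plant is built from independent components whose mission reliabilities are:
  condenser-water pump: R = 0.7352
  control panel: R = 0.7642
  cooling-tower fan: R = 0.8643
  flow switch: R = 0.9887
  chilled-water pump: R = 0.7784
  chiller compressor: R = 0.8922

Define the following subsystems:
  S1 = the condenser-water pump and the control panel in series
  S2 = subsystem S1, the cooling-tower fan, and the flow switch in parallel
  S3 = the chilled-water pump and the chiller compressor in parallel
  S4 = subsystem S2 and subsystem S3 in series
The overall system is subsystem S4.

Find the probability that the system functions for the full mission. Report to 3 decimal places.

0.975

Series (condenser-water pump and control panel): 0.73520 × 0.76420 = 0.56184
Parallel ([0.56184], cooling-tower fan, and flow switch): 1 − (1 − 0.56184)(1 − 0.86430)(1 − 0.98870) = 0.99933
Parallel (chilled-water pump and chiller compressor): 1 − (1 − 0.77840)(1 − 0.89220) = 0.97611
Series ([0.99933] and [0.97611]): 0.99933 × 0.97611 = 0.975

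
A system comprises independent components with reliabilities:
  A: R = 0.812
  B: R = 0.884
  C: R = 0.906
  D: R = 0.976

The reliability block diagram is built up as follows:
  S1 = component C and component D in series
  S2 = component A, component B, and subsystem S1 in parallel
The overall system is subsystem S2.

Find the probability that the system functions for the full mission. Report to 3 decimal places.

0.997

Series (C and D): 0.90600 × 0.97600 = 0.88426
Parallel (A, B, and [0.88426]): 1 − (1 − 0.81200)(1 − 0.88400)(1 − 0.88426) = 0.997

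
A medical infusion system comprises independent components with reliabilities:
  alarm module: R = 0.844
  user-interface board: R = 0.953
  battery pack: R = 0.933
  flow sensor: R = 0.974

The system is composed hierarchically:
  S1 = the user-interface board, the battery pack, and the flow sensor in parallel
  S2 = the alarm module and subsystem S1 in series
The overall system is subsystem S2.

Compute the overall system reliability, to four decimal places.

Parallel (user-interface board, battery pack, and flow sensor): 1 − (1 − 0.953000)(1 − 0.933000)(1 − 0.974000) = 0.999918
Series (alarm module and [0.999918]): 0.844000 × 0.999918 = 0.8439

0.8439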